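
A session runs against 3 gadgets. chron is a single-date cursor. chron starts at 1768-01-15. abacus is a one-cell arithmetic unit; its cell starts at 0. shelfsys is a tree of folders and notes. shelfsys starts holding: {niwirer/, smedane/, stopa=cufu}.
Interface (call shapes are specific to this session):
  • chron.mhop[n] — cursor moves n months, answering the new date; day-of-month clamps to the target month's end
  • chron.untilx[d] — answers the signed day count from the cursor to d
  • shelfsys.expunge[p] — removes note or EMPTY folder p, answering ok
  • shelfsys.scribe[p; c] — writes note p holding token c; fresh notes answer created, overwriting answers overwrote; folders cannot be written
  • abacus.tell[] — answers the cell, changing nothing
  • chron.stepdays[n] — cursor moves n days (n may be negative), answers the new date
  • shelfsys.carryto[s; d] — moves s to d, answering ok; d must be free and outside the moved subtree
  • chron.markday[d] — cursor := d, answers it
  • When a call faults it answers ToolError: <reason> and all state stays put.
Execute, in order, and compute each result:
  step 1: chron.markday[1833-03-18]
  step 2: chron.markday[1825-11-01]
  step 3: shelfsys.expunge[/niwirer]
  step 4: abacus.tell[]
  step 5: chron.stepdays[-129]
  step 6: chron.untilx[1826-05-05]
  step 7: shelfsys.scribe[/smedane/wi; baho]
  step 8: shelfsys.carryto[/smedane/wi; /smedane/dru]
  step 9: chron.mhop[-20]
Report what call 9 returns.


Answer: 1823-10-25

Derivation:
I try chron.markday using d→1833-03-18, which returns 1833-03-18.
Then chron.markday using d→1825-11-01, and get 1825-11-01.
Then shelfsys.expunge using p→/niwirer, which returns ok.
Invoking abacus.tell(), → 0.
I call chron.stepdays using n→-129, yielding 1825-06-25.
Using chron.untilx using d→1826-05-05, and see 314.
Invoking shelfsys.scribe using p→/smedane/wi, c→baho, which returns created.
I call shelfsys.carryto using s→/smedane/wi, d→/smedane/dru, and observe ok.
I use chron.mhop using n→-20: 1823-10-25.


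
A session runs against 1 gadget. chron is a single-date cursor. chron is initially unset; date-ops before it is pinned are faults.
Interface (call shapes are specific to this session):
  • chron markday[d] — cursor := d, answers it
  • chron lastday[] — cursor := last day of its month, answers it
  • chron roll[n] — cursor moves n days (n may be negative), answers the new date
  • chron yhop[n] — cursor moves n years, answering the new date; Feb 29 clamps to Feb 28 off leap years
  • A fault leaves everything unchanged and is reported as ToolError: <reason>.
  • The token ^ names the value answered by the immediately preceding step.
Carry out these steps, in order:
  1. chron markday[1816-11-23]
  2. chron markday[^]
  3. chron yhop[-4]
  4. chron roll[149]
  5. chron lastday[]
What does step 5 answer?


-> chron markday(d='1816-11-23')
<- 1816-11-23
-> chron markday(d='^')
<- 1816-11-23
-> chron yhop(n='-4')
<- 1812-11-23
-> chron roll(n='149')
<- 1813-04-21
-> chron lastday()
<- 1813-04-30

Answer: 1813-04-30


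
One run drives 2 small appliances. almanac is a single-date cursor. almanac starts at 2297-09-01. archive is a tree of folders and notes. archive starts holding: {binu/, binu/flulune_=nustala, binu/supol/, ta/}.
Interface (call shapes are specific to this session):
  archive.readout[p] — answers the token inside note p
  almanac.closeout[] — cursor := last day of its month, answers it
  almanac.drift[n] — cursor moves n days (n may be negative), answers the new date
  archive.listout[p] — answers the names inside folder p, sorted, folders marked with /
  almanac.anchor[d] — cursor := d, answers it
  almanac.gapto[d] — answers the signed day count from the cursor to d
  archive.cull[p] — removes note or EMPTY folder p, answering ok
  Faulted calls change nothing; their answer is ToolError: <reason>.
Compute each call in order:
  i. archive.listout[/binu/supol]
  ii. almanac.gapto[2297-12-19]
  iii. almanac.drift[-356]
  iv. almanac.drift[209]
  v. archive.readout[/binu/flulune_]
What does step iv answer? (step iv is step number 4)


Answer: 2297-04-07

Derivation:
> archive.listout p=/binu/supol
[out] []
> almanac.gapto d=2297-12-19
[out] 109
> almanac.drift n=-356
[out] 2296-09-10
> almanac.drift n=209
[out] 2297-04-07
> archive.readout p=/binu/flulune_
[out] nustala


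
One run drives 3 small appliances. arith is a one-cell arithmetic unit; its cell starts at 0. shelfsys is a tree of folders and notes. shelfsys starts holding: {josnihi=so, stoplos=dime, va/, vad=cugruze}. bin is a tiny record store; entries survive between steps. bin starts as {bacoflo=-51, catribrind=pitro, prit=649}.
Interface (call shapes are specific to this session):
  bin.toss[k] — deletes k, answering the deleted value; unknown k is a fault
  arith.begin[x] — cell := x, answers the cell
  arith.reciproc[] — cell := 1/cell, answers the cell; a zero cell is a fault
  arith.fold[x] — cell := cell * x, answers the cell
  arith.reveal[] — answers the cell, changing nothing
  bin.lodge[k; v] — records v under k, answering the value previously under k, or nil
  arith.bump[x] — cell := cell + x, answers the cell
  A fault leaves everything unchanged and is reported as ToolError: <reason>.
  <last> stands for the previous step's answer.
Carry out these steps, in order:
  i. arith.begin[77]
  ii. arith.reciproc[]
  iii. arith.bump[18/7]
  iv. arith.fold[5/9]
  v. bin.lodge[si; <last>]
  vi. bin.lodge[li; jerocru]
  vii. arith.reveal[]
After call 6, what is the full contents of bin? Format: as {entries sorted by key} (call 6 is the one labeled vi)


I use arith.begin on x→77: 77.
Invoking arith.reciproc(), giving 1/77.
Then arith.bump on x→18/7, giving 199/77.
Now I run arith.fold on x→5/9, yielding 995/693.
Calling bin.lodge on k→si, v→<last>, — result: nil.
I use bin.lodge on k→li, v→jerocru, giving nil.
Using arith.reveal(), giving 995/693.

Answer: {bacoflo=-51, catribrind=pitro, li=jerocru, prit=649, si=995/693}


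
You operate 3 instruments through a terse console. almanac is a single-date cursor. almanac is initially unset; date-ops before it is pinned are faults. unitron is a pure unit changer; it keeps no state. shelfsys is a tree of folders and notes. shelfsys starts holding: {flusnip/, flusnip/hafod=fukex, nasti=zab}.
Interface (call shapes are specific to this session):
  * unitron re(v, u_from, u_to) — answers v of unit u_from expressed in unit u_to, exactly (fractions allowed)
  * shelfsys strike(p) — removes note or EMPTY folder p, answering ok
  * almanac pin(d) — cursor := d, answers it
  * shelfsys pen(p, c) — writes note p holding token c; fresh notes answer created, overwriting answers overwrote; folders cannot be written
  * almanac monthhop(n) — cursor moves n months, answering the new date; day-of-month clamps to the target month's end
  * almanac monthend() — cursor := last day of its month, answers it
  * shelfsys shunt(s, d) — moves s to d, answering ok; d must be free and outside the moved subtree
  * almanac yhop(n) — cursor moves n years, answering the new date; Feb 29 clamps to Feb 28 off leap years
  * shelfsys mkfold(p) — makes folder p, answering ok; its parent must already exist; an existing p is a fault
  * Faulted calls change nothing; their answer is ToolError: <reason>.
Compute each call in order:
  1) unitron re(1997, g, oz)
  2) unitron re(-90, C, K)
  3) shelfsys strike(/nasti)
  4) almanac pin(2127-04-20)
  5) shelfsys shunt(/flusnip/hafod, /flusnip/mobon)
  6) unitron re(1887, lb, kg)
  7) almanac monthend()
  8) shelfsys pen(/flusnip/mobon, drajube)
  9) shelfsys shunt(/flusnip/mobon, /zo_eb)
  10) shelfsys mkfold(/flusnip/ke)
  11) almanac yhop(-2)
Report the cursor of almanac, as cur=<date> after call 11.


Answer: cur=2125-04-30

Derivation:
$ unitron re v: 1997 u_from: g u_to: oz
[out] 3195200000/45359237
$ unitron re v: -90 u_from: C u_to: K
[out] 3663/20
$ shelfsys strike p: /nasti
[out] ok
$ almanac pin d: 2127-04-20
[out] 2127-04-20
$ shelfsys shunt s: /flusnip/hafod d: /flusnip/mobon
[out] ok
$ unitron re v: 1887 u_from: lb u_to: kg
[out] 85592880219/100000000
$ almanac monthend
[out] 2127-04-30
$ shelfsys pen p: /flusnip/mobon c: drajube
[out] overwrote
$ shelfsys shunt s: /flusnip/mobon d: /zo_eb
[out] ok
$ shelfsys mkfold p: /flusnip/ke
[out] ok
$ almanac yhop n: -2
[out] 2125-04-30


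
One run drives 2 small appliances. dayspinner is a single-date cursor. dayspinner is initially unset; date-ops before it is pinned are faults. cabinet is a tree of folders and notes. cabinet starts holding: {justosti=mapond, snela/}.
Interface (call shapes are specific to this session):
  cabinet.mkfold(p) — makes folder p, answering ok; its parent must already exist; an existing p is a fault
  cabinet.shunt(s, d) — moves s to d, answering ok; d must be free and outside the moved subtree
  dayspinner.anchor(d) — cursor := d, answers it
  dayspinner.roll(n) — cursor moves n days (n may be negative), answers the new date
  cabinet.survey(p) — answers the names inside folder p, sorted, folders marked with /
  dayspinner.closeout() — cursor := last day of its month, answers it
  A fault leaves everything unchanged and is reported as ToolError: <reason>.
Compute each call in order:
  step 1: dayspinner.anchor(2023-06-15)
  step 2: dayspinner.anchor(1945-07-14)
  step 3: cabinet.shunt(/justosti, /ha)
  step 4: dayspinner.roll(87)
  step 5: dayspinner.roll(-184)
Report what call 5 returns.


~$ dayspinner.anchor d='2023-06-15'
= 2023-06-15
~$ dayspinner.anchor d='1945-07-14'
= 1945-07-14
~$ cabinet.shunt s='/justosti' d='/ha'
= ok
~$ dayspinner.roll n='87'
= 1945-10-09
~$ dayspinner.roll n='-184'
= 1945-04-08

Answer: 1945-04-08


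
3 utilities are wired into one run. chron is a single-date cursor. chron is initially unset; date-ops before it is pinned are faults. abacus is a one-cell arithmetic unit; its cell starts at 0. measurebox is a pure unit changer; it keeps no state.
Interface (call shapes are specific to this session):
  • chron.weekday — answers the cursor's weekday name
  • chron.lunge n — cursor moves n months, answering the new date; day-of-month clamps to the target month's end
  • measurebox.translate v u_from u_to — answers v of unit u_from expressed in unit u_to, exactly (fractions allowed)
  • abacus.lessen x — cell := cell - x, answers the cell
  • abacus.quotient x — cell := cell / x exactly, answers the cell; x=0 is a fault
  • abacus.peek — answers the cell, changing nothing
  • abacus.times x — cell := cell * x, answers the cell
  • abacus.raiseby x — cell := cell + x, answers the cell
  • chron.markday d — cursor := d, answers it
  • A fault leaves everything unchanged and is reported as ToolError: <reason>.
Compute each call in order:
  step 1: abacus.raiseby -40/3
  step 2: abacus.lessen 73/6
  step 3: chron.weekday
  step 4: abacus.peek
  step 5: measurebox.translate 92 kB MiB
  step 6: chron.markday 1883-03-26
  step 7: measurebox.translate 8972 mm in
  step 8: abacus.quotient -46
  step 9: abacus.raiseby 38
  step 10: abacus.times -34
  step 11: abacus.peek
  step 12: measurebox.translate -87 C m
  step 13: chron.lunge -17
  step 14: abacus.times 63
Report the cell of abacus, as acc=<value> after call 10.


Answer: acc=-60299/46

Derivation:
I use raiseby using x=-40/3, and see -40/3.
I run lessen using x=73/6, — result: -51/2.
Calling weekday(), and get ToolError: no date set.
Calling peek(): -51/2.
Using translate using v=92, u_from=kB, u_to=MiB, — result: 2875/32768.
Invoking markday using d=1883-03-26, giving 1883-03-26.
Next I call translate using v=8972, u_from=mm, u_to=in, which returns 44860/127.
I try quotient using x=-46, — result: 51/92.
Calling raiseby using x=38: 3547/92.
I use times using x=-34, → -60299/46.
I run peek(), and get -60299/46.
Calling translate using v=-87, u_from=C, u_to=m, and observe ToolError: incompatible units.
I try lunge using n=-17, and get 1881-10-26.
I invoke times using x=63, yielding -3798837/46.


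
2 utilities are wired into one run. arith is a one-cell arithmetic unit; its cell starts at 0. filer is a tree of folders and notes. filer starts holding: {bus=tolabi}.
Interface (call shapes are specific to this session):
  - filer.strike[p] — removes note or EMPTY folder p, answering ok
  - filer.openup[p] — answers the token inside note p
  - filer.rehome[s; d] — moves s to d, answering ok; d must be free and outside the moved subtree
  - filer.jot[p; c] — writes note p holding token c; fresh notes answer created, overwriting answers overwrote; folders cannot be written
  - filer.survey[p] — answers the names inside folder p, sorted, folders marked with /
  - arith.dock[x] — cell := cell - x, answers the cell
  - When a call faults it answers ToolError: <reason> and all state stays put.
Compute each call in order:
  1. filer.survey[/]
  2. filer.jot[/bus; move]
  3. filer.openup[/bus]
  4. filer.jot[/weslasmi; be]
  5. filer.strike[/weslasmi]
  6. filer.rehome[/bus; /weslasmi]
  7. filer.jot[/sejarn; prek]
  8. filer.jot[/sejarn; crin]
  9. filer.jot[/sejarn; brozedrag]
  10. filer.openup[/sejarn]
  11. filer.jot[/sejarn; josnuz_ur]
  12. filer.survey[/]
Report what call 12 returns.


→ filer.survey(/)
← [bus]
→ filer.jot(/bus, move)
← overwrote
→ filer.openup(/bus)
← move
→ filer.jot(/weslasmi, be)
← created
→ filer.strike(/weslasmi)
← ok
→ filer.rehome(/bus, /weslasmi)
← ok
→ filer.jot(/sejarn, prek)
← created
→ filer.jot(/sejarn, crin)
← overwrote
→ filer.jot(/sejarn, brozedrag)
← overwrote
→ filer.openup(/sejarn)
← brozedrag
→ filer.jot(/sejarn, josnuz_ur)
← overwrote
→ filer.survey(/)
← [sejarn, weslasmi]

Answer: [sejarn, weslasmi]


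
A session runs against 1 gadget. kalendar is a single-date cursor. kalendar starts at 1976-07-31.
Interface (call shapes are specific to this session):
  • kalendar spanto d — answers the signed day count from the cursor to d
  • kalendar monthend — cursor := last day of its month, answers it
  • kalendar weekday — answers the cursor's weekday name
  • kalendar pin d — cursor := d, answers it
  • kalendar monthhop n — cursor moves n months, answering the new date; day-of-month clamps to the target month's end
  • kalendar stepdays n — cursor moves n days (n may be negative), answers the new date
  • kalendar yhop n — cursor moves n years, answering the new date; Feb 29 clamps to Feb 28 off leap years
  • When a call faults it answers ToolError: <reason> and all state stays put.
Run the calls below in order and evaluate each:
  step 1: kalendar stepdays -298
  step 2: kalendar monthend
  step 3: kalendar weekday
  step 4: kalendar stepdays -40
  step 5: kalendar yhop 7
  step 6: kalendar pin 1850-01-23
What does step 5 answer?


Answer: 1982-09-21

Derivation:
·→ kalendar stepdays(n=-298)
·← 1975-10-07
·→ kalendar monthend()
·← 1975-10-31
·→ kalendar weekday()
·← Friday
·→ kalendar stepdays(n=-40)
·← 1975-09-21
·→ kalendar yhop(n=7)
·← 1982-09-21
·→ kalendar pin(d=1850-01-23)
·← 1850-01-23


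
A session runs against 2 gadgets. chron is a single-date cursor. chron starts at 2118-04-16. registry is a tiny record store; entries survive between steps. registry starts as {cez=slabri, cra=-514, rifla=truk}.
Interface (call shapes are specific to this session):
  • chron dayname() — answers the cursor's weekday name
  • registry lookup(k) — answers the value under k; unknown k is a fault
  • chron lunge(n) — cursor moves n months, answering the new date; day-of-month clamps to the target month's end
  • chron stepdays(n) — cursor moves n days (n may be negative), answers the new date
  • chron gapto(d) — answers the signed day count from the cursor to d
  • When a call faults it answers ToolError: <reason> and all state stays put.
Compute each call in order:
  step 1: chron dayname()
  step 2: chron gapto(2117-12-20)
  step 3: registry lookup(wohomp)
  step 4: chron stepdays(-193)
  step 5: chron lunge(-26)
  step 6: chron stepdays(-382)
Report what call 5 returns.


-> chron dayname()
<- Saturday
-> chron gapto(d: 2117-12-20)
<- -117
-> registry lookup(k: wohomp)
<- ToolError: no such key wohomp
-> chron stepdays(n: -193)
<- 2117-10-05
-> chron lunge(n: -26)
<- 2115-08-05
-> chron stepdays(n: -382)
<- 2114-07-19

Answer: 2115-08-05


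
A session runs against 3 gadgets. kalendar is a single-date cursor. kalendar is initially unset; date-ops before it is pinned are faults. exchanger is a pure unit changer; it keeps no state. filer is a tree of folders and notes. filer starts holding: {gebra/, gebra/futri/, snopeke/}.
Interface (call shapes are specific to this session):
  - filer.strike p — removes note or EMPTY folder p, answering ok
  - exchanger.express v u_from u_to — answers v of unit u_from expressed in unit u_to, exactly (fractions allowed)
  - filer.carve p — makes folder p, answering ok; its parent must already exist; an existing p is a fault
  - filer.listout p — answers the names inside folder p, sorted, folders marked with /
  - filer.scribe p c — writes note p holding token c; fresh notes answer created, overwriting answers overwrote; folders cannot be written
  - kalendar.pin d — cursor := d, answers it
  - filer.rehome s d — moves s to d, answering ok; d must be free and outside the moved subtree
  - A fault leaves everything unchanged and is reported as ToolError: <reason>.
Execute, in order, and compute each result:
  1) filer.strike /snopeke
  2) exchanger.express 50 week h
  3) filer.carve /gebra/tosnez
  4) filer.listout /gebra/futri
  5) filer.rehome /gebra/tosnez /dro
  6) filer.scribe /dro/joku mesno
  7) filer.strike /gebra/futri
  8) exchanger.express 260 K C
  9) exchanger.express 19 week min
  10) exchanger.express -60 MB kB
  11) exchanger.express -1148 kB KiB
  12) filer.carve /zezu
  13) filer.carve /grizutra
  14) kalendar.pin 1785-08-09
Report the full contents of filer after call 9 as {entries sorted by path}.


% filer.strike p: /snopeke
= ok
% exchanger.express v: 50 u_from: week u_to: h
= 8400
% filer.carve p: /gebra/tosnez
= ok
% filer.listout p: /gebra/futri
= []
% filer.rehome s: /gebra/tosnez d: /dro
= ok
% filer.scribe p: /dro/joku c: mesno
= created
% filer.strike p: /gebra/futri
= ok
% exchanger.express v: 260 u_from: K u_to: C
= -263/20
% exchanger.express v: 19 u_from: week u_to: min
= 191520
% exchanger.express v: -60 u_from: MB u_to: kB
= -60000
% exchanger.express v: -1148 u_from: kB u_to: KiB
= -35875/32
% filer.carve p: /zezu
= ok
% filer.carve p: /grizutra
= ok
% kalendar.pin d: 1785-08-09
= 1785-08-09

Answer: {dro/, dro/joku=mesno, gebra/}


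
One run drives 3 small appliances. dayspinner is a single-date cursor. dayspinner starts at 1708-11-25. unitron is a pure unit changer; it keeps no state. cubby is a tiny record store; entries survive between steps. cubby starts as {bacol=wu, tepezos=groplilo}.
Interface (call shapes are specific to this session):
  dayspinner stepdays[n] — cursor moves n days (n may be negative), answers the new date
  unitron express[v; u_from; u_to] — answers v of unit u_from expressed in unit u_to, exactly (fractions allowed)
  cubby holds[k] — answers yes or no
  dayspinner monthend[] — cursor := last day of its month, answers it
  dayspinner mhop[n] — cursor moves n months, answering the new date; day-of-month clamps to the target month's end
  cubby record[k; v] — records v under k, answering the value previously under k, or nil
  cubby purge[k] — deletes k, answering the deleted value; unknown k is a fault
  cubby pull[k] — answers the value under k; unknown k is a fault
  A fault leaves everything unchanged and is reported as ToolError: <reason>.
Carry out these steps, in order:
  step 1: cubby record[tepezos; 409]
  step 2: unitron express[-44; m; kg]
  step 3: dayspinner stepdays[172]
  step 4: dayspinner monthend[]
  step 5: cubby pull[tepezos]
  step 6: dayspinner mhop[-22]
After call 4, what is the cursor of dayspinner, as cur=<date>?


Answer: cur=1709-05-31

Derivation:
CALL cubby record[k=tepezos; v=409]
RET  groplilo
CALL unitron express[v=-44; u_from=m; u_to=kg]
RET  ToolError: incompatible units
CALL dayspinner stepdays[n=172]
RET  1709-05-16
CALL dayspinner monthend[]
RET  1709-05-31
CALL cubby pull[k=tepezos]
RET  409
CALL dayspinner mhop[n=-22]
RET  1707-07-31


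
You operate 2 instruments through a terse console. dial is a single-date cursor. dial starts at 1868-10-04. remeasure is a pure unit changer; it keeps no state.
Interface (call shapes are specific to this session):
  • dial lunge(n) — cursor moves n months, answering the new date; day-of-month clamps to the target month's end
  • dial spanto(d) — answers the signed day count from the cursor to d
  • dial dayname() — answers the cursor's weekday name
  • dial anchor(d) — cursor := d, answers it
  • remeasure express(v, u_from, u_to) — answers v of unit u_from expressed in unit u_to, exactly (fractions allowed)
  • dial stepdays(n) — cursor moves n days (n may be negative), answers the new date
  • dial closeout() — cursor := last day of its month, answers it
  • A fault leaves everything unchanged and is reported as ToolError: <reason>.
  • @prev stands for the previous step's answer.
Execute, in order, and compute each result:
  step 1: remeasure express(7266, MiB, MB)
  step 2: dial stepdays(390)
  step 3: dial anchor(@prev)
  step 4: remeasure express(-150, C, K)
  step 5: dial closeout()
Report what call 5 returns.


Do: remeasure express[v=7266; u_from=MiB; u_to=MB]
See: 119046144/15625
Do: dial stepdays[n=390]
See: 1869-10-29
Do: dial anchor[d=@prev]
See: 1869-10-29
Do: remeasure express[v=-150; u_from=C; u_to=K]
See: 2463/20
Do: dial closeout[]
See: 1869-10-31

Answer: 1869-10-31


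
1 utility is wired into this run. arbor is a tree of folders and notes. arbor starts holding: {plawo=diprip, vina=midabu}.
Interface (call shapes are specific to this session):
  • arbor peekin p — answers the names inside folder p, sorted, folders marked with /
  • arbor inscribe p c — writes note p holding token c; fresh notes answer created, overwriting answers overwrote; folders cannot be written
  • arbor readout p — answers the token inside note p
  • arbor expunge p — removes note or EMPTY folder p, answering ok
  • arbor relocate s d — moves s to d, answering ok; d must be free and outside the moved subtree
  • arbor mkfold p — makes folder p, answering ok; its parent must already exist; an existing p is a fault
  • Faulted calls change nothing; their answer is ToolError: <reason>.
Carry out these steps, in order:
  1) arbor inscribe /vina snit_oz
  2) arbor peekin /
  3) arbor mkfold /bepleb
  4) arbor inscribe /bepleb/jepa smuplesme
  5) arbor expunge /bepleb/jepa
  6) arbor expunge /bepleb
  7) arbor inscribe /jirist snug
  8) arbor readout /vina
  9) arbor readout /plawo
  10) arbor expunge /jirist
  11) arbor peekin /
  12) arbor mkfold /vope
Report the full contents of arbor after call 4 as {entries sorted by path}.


Answer: {bepleb/, bepleb/jepa=smuplesme, plawo=diprip, vina=snit_oz}

Derivation:
-- arbor inscribe(p='/vina', c='snit_oz') ~> overwrote
-- arbor peekin(p='/') ~> [plawo, vina]
-- arbor mkfold(p='/bepleb') ~> ok
-- arbor inscribe(p='/bepleb/jepa', c='smuplesme') ~> created
-- arbor expunge(p='/bepleb/jepa') ~> ok
-- arbor expunge(p='/bepleb') ~> ok
-- arbor inscribe(p='/jirist', c='snug') ~> created
-- arbor readout(p='/vina') ~> snit_oz
-- arbor readout(p='/plawo') ~> diprip
-- arbor expunge(p='/jirist') ~> ok
-- arbor peekin(p='/') ~> [plawo, vina]
-- arbor mkfold(p='/vope') ~> ok


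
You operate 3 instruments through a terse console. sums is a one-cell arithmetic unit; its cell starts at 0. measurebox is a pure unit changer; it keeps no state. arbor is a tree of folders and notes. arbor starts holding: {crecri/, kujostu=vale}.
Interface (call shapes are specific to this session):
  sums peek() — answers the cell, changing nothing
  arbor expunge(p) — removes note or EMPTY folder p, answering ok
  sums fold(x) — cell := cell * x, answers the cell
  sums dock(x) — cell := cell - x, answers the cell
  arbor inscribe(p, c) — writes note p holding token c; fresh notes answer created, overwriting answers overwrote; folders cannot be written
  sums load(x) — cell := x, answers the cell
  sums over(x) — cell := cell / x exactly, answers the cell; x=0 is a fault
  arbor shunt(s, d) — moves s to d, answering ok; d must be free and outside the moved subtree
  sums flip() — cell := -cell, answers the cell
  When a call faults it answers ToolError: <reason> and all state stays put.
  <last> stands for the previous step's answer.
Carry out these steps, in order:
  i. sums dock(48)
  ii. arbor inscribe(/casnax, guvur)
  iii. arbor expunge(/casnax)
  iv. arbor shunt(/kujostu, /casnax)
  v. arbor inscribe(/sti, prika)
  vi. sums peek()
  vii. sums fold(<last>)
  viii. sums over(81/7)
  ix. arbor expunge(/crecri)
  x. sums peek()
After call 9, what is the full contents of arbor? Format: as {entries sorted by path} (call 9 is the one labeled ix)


·→ sums dock(x: 48)
·← -48
·→ arbor inscribe(p: /casnax, c: guvur)
·← created
·→ arbor expunge(p: /casnax)
·← ok
·→ arbor shunt(s: /kujostu, d: /casnax)
·← ok
·→ arbor inscribe(p: /sti, c: prika)
·← created
·→ sums peek()
·← -48
·→ sums fold(x: <last>)
·← 2304
·→ sums over(x: 81/7)
·← 1792/9
·→ arbor expunge(p: /crecri)
·← ok
·→ sums peek()
·← 1792/9

Answer: {casnax=vale, sti=prika}


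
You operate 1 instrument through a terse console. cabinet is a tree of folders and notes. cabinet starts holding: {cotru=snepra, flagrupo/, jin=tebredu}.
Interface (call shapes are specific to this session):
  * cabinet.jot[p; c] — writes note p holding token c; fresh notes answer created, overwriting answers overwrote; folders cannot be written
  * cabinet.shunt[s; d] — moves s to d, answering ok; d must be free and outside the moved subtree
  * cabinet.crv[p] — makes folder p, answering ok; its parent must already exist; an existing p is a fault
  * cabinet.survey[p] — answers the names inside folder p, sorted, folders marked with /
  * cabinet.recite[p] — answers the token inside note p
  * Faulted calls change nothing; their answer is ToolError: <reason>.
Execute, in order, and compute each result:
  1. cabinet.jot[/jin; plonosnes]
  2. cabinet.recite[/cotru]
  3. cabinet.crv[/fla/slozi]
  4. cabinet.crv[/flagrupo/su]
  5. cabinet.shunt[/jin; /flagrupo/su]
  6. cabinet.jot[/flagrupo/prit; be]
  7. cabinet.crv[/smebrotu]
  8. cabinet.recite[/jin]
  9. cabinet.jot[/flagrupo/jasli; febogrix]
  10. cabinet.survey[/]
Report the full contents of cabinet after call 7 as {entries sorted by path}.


// cabinet.jot(p='/jin', c='plonosnes') => overwrote
// cabinet.recite(p='/cotru') => snepra
// cabinet.crv(p='/fla/slozi') => ToolError: no parent
// cabinet.crv(p='/flagrupo/su') => ok
// cabinet.shunt(s='/jin', d='/flagrupo/su') => ToolError: exists
// cabinet.jot(p='/flagrupo/prit', c='be') => created
// cabinet.crv(p='/smebrotu') => ok
// cabinet.recite(p='/jin') => plonosnes
// cabinet.jot(p='/flagrupo/jasli', c='febogrix') => created
// cabinet.survey(p='/') => [cotru, flagrupo/, jin, smebrotu/]

Answer: {cotru=snepra, flagrupo/, flagrupo/prit=be, flagrupo/su/, jin=plonosnes, smebrotu/}


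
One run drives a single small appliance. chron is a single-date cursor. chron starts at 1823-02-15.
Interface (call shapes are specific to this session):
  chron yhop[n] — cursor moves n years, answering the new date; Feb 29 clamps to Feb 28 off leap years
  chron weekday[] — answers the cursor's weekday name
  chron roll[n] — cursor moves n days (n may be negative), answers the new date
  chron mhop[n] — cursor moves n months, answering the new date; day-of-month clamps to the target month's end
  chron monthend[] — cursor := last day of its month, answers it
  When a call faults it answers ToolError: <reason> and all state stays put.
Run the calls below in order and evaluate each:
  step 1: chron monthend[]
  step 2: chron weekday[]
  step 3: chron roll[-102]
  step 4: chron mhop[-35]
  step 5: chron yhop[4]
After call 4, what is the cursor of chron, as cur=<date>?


Answer: cur=1819-12-18

Derivation:
·→ chron monthend()
·← 1823-02-28
·→ chron weekday()
·← Friday
·→ chron roll(n='-102')
·← 1822-11-18
·→ chron mhop(n='-35')
·← 1819-12-18
·→ chron yhop(n='4')
·← 1823-12-18


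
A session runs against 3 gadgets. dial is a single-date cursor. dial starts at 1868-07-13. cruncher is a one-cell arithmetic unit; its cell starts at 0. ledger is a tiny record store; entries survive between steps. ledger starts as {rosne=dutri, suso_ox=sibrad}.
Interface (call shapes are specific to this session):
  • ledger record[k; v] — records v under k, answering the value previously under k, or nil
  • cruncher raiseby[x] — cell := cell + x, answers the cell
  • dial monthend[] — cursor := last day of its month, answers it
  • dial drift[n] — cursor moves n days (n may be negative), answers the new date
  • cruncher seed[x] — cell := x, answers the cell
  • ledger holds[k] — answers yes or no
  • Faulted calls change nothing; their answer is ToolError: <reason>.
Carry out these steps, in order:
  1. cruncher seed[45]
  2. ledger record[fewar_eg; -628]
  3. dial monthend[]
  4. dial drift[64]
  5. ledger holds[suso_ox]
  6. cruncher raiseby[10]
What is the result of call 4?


Answer: 1868-10-03

Derivation:
Then cruncher seed passing x→45, and get 45.
I call ledger record passing k→fewar_eg, v→-628, and get nil.
I run dial monthend(), giving 1868-07-31.
I try dial drift passing n→64, → 1868-10-03.
Next I call ledger holds passing k→suso_ox, and see yes.
I call cruncher raiseby passing x→10: 55.


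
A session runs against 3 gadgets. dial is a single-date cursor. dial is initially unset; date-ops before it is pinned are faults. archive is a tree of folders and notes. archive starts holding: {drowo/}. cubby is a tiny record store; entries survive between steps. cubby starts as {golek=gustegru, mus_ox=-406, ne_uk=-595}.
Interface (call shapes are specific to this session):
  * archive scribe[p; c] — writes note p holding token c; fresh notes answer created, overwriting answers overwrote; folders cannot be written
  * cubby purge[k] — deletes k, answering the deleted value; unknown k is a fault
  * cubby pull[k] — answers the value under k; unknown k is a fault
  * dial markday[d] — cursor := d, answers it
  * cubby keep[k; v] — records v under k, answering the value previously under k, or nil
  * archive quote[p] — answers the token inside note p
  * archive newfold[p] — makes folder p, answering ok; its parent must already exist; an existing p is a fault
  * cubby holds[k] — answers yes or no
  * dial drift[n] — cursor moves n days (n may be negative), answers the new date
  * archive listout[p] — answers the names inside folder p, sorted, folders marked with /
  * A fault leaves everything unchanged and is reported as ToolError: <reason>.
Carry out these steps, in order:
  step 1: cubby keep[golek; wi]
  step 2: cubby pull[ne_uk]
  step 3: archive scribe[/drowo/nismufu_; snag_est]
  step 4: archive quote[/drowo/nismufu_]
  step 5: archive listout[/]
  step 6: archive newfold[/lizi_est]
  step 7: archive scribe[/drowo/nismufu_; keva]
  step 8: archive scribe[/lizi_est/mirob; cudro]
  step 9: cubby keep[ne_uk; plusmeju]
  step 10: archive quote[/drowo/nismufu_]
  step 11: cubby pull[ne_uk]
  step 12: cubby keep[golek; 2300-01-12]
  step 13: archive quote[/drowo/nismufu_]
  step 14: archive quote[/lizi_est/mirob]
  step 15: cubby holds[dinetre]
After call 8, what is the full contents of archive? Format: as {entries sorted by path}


Answer: {drowo/, drowo/nismufu_=keva, lizi_est/, lizi_est/mirob=cudro}

Derivation:
I call cubby keep passing k=golek, v=wi, which returns gustegru.
I run cubby pull passing k=ne_uk: -595.
Then archive scribe passing p=/drowo/nismufu_, c=snag_est, which returns created.
Calling archive quote passing p=/drowo/nismufu_, which returns snag_est.
Then archive listout passing p=/, and see [drowo/].
Now I run archive newfold passing p=/lizi_est, yielding ok.
I run archive scribe passing p=/drowo/nismufu_, c=keva, → overwrote.
I use archive scribe passing p=/lizi_est/mirob, c=cudro: created.
I use cubby keep passing k=ne_uk, v=plusmeju, → -595.
I call archive quote passing p=/drowo/nismufu_, yielding keva.
Now I run cubby pull passing k=ne_uk: plusmeju.
Next I call cubby keep passing k=golek, v=2300-01-12, → wi.
Using archive quote passing p=/drowo/nismufu_, and get keva.
Then archive quote passing p=/lizi_est/mirob, — result: cudro.
Next I call cubby holds passing k=dinetre, → no.


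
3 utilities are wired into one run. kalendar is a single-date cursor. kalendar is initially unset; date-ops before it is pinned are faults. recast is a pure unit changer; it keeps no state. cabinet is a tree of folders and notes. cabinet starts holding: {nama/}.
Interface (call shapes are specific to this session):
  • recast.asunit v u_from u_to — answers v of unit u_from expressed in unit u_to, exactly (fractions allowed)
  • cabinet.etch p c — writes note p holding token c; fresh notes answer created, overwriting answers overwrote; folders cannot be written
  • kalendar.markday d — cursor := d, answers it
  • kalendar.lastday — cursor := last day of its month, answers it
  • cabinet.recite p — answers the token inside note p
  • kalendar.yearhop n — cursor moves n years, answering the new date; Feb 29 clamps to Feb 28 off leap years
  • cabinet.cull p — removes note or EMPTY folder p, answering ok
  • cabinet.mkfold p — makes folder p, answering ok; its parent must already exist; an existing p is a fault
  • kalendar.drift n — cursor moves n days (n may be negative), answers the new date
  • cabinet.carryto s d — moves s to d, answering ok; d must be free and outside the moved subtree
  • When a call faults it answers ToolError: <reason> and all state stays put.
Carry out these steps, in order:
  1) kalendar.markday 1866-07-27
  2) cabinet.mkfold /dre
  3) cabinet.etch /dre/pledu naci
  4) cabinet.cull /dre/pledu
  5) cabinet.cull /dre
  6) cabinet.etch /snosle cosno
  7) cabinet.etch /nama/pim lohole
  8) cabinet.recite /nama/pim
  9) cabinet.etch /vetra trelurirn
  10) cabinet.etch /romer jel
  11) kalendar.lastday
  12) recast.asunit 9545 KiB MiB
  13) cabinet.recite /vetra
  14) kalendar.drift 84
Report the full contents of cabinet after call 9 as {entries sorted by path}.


# kalendar.markday(d: 1866-07-27) => 1866-07-27
# cabinet.mkfold(p: /dre) => ok
# cabinet.etch(p: /dre/pledu, c: naci) => created
# cabinet.cull(p: /dre/pledu) => ok
# cabinet.cull(p: /dre) => ok
# cabinet.etch(p: /snosle, c: cosno) => created
# cabinet.etch(p: /nama/pim, c: lohole) => created
# cabinet.recite(p: /nama/pim) => lohole
# cabinet.etch(p: /vetra, c: trelurirn) => created
# cabinet.etch(p: /romer, c: jel) => created
# kalendar.lastday() => 1866-07-31
# recast.asunit(v: 9545, u_from: KiB, u_to: MiB) => 9545/1024
# cabinet.recite(p: /vetra) => trelurirn
# kalendar.drift(n: 84) => 1866-10-23

Answer: {nama/, nama/pim=lohole, snosle=cosno, vetra=trelurirn}


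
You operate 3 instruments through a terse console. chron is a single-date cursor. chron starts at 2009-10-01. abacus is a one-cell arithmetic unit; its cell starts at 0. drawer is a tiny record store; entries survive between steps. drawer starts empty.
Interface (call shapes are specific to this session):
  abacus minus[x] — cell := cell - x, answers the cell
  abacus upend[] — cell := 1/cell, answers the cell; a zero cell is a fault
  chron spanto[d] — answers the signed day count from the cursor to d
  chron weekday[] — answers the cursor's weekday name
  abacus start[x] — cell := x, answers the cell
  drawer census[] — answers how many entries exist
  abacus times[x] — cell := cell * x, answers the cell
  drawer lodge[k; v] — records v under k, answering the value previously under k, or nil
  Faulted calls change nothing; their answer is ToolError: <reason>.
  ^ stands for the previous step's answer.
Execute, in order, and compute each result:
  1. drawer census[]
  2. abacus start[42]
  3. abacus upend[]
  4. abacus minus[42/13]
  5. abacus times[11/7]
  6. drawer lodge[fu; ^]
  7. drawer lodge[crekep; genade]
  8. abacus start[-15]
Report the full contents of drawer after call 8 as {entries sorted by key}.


I run drawer census(), which returns 0.
Then abacus start(x='42'), → 42.
Now I run abacus upend(), yielding 1/42.
Invoking abacus minus(x='42/13'), giving -1751/546.
I invoke abacus times(x='11/7'), and see -19261/3822.
I call drawer lodge(k='fu', v='^'), and see nil.
Next I call drawer lodge(k='crekep', v='genade'): nil.
I call abacus start(x='-15'), and observe -15.

Answer: {crekep=genade, fu=-19261/3822}


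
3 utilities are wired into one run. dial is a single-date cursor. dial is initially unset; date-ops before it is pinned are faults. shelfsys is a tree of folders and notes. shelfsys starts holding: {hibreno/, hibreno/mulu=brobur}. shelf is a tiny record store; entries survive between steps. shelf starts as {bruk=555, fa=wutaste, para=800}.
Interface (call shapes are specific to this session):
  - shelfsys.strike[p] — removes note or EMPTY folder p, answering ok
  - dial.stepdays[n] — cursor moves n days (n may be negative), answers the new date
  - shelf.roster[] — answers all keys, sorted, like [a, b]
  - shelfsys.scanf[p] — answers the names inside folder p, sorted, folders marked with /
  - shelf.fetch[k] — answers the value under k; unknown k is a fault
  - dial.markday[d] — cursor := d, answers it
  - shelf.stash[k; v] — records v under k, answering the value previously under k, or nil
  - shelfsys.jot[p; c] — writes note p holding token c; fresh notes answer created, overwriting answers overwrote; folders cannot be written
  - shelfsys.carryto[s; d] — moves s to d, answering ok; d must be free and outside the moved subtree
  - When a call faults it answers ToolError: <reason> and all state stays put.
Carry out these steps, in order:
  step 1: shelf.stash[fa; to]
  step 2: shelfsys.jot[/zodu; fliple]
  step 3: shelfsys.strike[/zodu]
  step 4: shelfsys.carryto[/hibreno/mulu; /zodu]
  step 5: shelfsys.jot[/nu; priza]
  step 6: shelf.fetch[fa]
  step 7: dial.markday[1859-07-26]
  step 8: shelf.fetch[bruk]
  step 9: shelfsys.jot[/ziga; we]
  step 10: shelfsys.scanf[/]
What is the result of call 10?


Answer: [hibreno/, nu, ziga, zodu]

Derivation:
CALL shelf.stash[k='fa'; v='to']
RET  wutaste
CALL shelfsys.jot[p='/zodu'; c='fliple']
RET  created
CALL shelfsys.strike[p='/zodu']
RET  ok
CALL shelfsys.carryto[s='/hibreno/mulu'; d='/zodu']
RET  ok
CALL shelfsys.jot[p='/nu'; c='priza']
RET  created
CALL shelf.fetch[k='fa']
RET  to
CALL dial.markday[d='1859-07-26']
RET  1859-07-26
CALL shelf.fetch[k='bruk']
RET  555
CALL shelfsys.jot[p='/ziga'; c='we']
RET  created
CALL shelfsys.scanf[p='/']
RET  [hibreno/, nu, ziga, zodu]


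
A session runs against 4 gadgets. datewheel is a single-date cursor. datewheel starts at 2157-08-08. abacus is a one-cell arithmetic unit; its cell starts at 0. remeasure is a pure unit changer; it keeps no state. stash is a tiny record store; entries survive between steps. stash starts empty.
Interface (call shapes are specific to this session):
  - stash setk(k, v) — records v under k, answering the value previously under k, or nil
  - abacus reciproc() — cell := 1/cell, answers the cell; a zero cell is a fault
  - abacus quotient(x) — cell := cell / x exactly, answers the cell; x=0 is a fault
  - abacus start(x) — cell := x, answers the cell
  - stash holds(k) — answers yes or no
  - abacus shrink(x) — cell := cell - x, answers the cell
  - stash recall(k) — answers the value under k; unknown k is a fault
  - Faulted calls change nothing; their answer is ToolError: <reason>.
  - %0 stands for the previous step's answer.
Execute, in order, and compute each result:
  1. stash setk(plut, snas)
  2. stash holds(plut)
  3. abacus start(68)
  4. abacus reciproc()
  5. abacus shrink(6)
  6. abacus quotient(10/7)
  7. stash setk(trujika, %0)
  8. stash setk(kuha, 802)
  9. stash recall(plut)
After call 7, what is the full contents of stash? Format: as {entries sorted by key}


;; stash setk(k='plut', v='snas') == nil
;; stash holds(k='plut') == yes
;; abacus start(x='68') == 68
;; abacus reciproc() == 1/68
;; abacus shrink(x='6') == -407/68
;; abacus quotient(x='10/7') == -2849/680
;; stash setk(k='trujika', v='%0') == nil
;; stash setk(k='kuha', v='802') == nil
;; stash recall(k='plut') == snas

Answer: {plut=snas, trujika=-2849/680}
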